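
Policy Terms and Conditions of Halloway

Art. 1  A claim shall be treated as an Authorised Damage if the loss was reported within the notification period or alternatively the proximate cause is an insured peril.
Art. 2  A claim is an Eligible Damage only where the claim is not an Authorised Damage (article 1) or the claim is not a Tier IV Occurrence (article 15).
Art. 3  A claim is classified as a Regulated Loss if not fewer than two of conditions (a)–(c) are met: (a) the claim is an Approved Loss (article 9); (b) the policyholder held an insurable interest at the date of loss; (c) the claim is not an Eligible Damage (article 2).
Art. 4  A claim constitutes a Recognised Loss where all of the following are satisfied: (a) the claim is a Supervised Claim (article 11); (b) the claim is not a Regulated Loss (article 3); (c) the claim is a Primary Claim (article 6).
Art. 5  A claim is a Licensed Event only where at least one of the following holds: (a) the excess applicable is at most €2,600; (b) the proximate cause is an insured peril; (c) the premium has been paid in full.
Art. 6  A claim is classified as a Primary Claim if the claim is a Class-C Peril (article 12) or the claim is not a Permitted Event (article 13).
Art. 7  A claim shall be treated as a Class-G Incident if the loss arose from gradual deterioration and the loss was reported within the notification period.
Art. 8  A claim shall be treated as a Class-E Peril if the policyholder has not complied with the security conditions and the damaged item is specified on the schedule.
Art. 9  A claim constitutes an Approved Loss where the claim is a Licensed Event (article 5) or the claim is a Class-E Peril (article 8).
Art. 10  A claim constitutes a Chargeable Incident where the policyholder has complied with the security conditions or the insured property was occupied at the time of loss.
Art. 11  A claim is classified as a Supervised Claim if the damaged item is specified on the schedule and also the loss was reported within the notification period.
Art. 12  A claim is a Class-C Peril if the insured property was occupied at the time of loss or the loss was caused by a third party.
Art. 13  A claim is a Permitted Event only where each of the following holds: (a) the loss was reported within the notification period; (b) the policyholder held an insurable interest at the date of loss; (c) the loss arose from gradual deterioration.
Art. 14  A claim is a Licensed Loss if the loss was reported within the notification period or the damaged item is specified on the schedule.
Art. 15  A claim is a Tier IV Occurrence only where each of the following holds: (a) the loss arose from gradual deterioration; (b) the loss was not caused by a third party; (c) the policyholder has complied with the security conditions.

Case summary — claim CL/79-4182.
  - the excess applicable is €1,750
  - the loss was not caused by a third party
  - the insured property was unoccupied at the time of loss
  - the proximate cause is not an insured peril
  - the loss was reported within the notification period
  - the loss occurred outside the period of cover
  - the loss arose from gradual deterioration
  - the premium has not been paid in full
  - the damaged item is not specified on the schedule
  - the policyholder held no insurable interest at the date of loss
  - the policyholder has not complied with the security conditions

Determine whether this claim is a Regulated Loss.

No

article 5 — Licensed Event: [excess applicable: €1,750 ≤ €2,600? yes] OR [the proximate cause is an insured peril? no] OR [the premium has been paid in full? no] → satisfied.
article 8 — Class-E Peril: [the policyholder has not complied with the security conditions? yes] AND [the damaged item is specified on the schedule? no] → not satisfied.
article 9 — Approved Loss: [Licensed Event (article 5)? yes] OR [Class-E Peril (article 8)? no] → satisfied.
article 1 — Authorised Damage: [the loss was reported within the notification period? yes] OR [the proximate cause is an insured peril? no] → satisfied.
article 15 — Tier IV Occurrence: [the loss arose from gradual deterioration? yes] AND [the loss was not caused by a third party? yes] AND [the policyholder has complied with the security conditions? no] → not satisfied.
article 2 — Eligible Damage: [not an Authorised Damage (article 1)? no] OR [not a Tier IV Occurrence (article 15)? yes] → satisfied.
article 3 — Regulated Loss: Approved Loss (article 9)? yes; the policyholder held an insurable interest at the date of loss? no; not an Eligible Damage (article 2)? no — 1 of 3 hold (need ≥2) → not satisfied.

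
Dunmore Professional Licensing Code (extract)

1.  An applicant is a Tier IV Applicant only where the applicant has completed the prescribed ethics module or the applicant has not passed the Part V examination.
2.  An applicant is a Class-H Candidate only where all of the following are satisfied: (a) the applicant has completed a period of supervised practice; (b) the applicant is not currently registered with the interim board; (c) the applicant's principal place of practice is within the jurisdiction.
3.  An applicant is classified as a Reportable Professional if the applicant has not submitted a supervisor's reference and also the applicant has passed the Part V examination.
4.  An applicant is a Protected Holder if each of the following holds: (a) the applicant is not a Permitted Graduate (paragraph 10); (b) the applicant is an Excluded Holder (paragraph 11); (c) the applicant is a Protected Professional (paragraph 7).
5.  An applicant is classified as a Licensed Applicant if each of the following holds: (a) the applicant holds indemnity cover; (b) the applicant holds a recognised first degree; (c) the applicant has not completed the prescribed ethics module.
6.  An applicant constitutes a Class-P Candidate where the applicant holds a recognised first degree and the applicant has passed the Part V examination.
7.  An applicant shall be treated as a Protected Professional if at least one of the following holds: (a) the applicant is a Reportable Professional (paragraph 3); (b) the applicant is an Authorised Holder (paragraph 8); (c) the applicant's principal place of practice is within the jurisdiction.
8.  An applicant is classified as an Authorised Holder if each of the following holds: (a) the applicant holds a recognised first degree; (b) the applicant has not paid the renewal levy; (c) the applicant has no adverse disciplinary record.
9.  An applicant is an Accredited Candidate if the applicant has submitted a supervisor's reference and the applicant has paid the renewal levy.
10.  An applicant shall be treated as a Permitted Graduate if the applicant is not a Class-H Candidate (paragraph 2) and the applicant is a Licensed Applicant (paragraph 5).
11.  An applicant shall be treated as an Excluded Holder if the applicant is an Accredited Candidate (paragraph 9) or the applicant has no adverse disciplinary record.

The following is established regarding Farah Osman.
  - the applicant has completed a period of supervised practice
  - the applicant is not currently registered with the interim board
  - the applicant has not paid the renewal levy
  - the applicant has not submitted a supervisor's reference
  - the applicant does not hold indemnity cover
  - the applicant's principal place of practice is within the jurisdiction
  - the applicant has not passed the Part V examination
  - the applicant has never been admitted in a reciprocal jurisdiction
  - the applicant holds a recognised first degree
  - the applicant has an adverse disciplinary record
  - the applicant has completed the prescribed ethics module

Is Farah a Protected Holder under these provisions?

No

paragraph 2 — Class-H Candidate: [the applicant has completed a period of supervised practice? yes] AND [the applicant is not currently registered with the interim board? yes] AND [the applicant's principal place of practice is within the jurisdiction? yes] → satisfied.
paragraph 5 — Licensed Applicant: [the applicant holds indemnity cover? no] AND [the applicant holds a recognised first degree? yes] AND [the applicant has not completed the prescribed ethics module? no] → not satisfied.
paragraph 10 — Permitted Graduate: [not a Class-H Candidate (paragraph 2)? no] AND [Licensed Applicant (paragraph 5)? no] → not satisfied.
paragraph 9 — Accredited Candidate: [the applicant has submitted a supervisor's reference? no] AND [the applicant has paid the renewal levy? no] → not satisfied.
paragraph 11 — Excluded Holder: [Accredited Candidate (paragraph 9)? no] OR [the applicant has no adverse disciplinary record? no] → not satisfied.
paragraph 3 — Reportable Professional: [the applicant has not submitted a supervisor's reference? yes] AND [the applicant has passed the Part V examination? no] → not satisfied.
paragraph 8 — Authorised Holder: [the applicant holds a recognised first degree? yes] AND [the applicant has not paid the renewal levy? yes] AND [the applicant has no adverse disciplinary record? no] → not satisfied.
paragraph 7 — Protected Professional: [Reportable Professional (paragraph 3)? no] OR [Authorised Holder (paragraph 8)? no] OR [the applicant's principal place of practice is within the jurisdiction? yes] → satisfied.
paragraph 4 — Protected Holder: [not a Permitted Graduate (paragraph 10)? yes] AND [Excluded Holder (paragraph 11)? no] AND [Protected Professional (paragraph 7)? yes] → not satisfied.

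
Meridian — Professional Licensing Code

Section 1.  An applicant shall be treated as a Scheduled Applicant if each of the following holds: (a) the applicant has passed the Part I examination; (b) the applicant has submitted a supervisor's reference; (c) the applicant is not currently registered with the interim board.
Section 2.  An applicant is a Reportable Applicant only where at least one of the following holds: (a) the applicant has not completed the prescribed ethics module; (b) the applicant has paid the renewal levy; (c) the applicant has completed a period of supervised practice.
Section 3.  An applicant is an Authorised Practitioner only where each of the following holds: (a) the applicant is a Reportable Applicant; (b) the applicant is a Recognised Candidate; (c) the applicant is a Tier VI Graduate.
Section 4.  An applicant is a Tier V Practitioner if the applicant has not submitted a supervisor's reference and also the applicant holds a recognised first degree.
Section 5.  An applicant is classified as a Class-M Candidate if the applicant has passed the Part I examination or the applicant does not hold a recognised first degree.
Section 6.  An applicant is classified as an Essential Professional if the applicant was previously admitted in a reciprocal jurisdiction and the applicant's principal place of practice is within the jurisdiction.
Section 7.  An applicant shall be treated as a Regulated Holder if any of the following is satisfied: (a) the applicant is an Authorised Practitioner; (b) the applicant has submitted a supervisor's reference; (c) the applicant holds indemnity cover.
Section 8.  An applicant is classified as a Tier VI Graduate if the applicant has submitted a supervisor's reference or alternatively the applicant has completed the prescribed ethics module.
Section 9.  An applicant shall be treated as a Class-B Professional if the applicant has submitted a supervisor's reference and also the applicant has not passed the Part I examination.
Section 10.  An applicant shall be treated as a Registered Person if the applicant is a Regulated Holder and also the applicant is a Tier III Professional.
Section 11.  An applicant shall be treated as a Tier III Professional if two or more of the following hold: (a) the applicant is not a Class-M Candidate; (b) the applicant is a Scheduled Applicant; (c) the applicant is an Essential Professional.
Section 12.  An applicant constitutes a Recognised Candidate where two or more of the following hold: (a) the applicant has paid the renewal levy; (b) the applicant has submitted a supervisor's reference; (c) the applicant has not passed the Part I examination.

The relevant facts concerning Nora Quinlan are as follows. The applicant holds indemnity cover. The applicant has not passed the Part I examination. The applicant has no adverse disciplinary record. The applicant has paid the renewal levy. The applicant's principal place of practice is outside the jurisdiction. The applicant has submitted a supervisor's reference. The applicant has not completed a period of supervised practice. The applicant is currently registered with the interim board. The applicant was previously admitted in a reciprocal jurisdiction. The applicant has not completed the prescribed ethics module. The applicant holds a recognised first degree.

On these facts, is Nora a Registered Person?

No

section 2 — Reportable Applicant: [the applicant has not completed the prescribed ethics module? yes] OR [the applicant has paid the renewal levy? yes] OR [the applicant has completed a period of supervised practice? no] → satisfied.
section 12 — Recognised Candidate: the applicant has paid the renewal levy? yes; the applicant has submitted a supervisor's reference? yes; the applicant has not passed the Part I examination? yes — 3 of 3 hold (need ≥2) → satisfied.
section 8 — Tier VI Graduate: [the applicant has submitted a supervisor's reference? yes] OR [the applicant has completed the prescribed ethics module? no] → satisfied.
section 3 — Authorised Practitioner: [Reportable Applicant (section 2)? yes] AND [Recognised Candidate (section 12)? yes] AND [Tier VI Graduate (section 8)? yes] → satisfied.
section 7 — Regulated Holder: [Authorised Practitioner (section 3)? yes] OR [the applicant has submitted a supervisor's reference? yes] OR [the applicant holds indemnity cover? yes] → satisfied.
section 5 — Class-M Candidate: [the applicant has passed the Part I examination? no] OR [the applicant does not hold a recognised first degree? no] → not satisfied.
section 1 — Scheduled Applicant: [the applicant has passed the Part I examination? no] AND [the applicant has submitted a supervisor's reference? yes] AND [the applicant is not currently registered with the interim board? no] → not satisfied.
section 6 — Essential Professional: [the applicant was previously admitted in a reciprocal jurisdiction? yes] AND [the applicant's principal place of practice is within the jurisdiction? no] → not satisfied.
section 11 — Tier III Professional: not a Class-M Candidate (section 5)? yes; Scheduled Applicant (section 1)? no; Essential Professional (section 6)? no — 1 of 3 hold (need ≥2) → not satisfied.
section 10 — Registered Person: [Regulated Holder (section 7)? yes] AND [Tier III Professional (section 11)? no] → not satisfied.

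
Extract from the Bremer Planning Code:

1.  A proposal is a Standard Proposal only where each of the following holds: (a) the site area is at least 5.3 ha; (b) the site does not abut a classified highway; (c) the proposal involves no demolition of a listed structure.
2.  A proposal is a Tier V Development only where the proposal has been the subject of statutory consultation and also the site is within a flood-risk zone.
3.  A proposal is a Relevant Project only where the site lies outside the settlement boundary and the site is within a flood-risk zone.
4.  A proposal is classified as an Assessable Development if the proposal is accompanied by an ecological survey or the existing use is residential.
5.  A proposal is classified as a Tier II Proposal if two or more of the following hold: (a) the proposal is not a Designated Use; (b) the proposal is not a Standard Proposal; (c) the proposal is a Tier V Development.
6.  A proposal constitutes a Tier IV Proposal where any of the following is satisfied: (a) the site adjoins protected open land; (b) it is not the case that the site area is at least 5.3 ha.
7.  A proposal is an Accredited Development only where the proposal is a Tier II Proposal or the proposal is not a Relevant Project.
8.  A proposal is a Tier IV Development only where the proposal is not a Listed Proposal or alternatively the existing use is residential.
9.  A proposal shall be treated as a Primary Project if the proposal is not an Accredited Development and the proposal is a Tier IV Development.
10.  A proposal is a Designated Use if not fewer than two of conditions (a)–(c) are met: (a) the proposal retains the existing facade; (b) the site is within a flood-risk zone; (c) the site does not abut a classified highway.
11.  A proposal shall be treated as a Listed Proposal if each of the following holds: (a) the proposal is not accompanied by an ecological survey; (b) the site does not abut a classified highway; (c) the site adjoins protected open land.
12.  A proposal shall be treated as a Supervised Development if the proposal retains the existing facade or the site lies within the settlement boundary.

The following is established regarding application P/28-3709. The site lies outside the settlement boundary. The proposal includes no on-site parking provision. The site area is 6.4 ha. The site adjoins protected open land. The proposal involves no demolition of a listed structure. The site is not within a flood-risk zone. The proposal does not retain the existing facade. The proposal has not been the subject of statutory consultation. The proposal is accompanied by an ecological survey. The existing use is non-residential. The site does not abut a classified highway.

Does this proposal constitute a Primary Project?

Under paragraph 10: the proposal retains the existing facade? no; the site is within a flood-risk zone? no; the site does not abut a classified highway? yes — 1 of 3 hold (need ≥2) → not satisfied.
Under paragraph 1: site area: 6.4 ha ≥ 5.3 ha? yes; and the site does not abut a classified highway? yes; and the proposal involves no demolition of a listed structure? yes. So the proposal is a Standard Proposal.
Under paragraph 2: the proposal has been the subject of statutory consultation? no; and the site is within a flood-risk zone? no. So the proposal is not a Tier V Development.
Under paragraph 5: not a Designated Use (paragraph 10)? yes; not a Standard Proposal (paragraph 1)? no; Tier V Development (paragraph 2)? no — 1 of 3 hold (need ≥2) → not satisfied.
Under paragraph 3: the site lies outside the settlement boundary? yes; and the site is within a flood-risk zone? no. So the proposal is not a Relevant Project.
Under paragraph 7: Tier II Proposal (paragraph 5)? no; or not a Relevant Project (paragraph 3)? yes. So the proposal is an Accredited Development.
Under paragraph 11: the proposal is not accompanied by an ecological survey? no; and the site does not abut a classified highway? yes; and the site adjoins protected open land? yes. So the proposal is not a Listed Proposal.
Under paragraph 8: not a Listed Proposal (paragraph 11)? yes; or the existing use is residential? no. So the proposal is a Tier IV Development.
Under paragraph 9: not an Accredited Development (paragraph 7)? no; and Tier IV Development (paragraph 8)? yes. So the proposal is not a Primary Project.

No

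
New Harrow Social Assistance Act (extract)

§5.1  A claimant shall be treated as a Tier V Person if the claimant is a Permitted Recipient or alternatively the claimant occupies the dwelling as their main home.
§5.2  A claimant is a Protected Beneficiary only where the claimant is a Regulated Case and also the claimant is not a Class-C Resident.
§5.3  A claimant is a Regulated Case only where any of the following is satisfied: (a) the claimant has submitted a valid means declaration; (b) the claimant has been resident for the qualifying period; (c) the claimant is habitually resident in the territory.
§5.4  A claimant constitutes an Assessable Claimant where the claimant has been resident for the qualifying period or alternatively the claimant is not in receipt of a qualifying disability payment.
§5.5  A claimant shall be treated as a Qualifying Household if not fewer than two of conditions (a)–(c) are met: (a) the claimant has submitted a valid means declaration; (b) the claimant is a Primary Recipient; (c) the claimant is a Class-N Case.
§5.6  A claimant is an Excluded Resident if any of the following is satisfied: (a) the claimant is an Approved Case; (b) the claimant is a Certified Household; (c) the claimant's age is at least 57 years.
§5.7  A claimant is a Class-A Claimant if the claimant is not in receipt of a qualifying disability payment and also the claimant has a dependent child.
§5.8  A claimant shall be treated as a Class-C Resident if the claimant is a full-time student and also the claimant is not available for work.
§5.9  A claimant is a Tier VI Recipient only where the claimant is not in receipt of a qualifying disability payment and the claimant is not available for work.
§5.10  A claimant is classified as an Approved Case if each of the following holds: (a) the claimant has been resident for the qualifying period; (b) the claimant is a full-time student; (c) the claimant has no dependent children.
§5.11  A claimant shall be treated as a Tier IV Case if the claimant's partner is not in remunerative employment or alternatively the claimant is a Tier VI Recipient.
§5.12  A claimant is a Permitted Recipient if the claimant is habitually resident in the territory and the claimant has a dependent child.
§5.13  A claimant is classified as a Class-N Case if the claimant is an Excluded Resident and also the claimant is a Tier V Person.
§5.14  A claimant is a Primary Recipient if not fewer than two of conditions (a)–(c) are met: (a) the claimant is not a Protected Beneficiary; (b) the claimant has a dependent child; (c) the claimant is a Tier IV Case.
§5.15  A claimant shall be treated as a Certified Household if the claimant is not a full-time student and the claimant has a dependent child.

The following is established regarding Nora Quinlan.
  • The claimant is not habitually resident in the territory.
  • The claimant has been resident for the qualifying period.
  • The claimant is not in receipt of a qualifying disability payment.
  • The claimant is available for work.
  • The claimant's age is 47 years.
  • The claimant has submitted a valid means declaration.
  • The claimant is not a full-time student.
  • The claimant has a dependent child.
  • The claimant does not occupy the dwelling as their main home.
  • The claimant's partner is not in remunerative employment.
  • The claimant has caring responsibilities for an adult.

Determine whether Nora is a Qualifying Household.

§5.3 — Regulated Case: [the claimant has submitted a valid means declaration? yes] OR [the claimant has been resident for the qualifying period? yes] OR [the claimant is habitually resident in the territory? no] → satisfied.
§5.8 — Class-C Resident: [the claimant is a full-time student? no] AND [the claimant is not available for work? no] → not satisfied.
§5.2 — Protected Beneficiary: [Regulated Case (§5.3)? yes] AND [not a Class-C Resident (§5.8)? yes] → satisfied.
§5.9 — Tier VI Recipient: [the claimant is not in receipt of a qualifying disability payment? yes] AND [the claimant is not available for work? no] → not satisfied.
§5.11 — Tier IV Case: [the claimant's partner is not in remunerative employment? yes] OR [Tier VI Recipient (§5.9)? no] → satisfied.
§5.14 — Primary Recipient: not a Protected Beneficiary (§5.2)? no; the claimant has a dependent child? yes; Tier IV Case (§5.11)? yes — 2 of 3 hold (need ≥2) → satisfied.
§5.10 — Approved Case: [the claimant has been resident for the qualifying period? yes] AND [the claimant is a full-time student? no] AND [the claimant has no dependent children? no] → not satisfied.
§5.15 — Certified Household: [the claimant is not a full-time student? yes] AND [the claimant has a dependent child? yes] → satisfied.
§5.6 — Excluded Resident: [Approved Case (§5.10)? no] OR [Certified Household (§5.15)? yes] OR [claimant's age: 47 years ≥ 57 years? no] → satisfied.
§5.12 — Permitted Recipient: [the claimant is habitually resident in the territory? no] AND [the claimant has a dependent child? yes] → not satisfied.
§5.1 — Tier V Person: [Permitted Recipient (§5.12)? no] OR [the claimant occupies the dwelling as their main home? no] → not satisfied.
§5.13 — Class-N Case: [Excluded Resident (§5.6)? yes] AND [Tier V Person (§5.1)? no] → not satisfied.
§5.5 — Qualifying Household: the claimant has submitted a valid means declaration? yes; Primary Recipient (§5.14)? yes; Class-N Case (§5.13)? no — 2 of 3 hold (need ≥2) → satisfied.

Yes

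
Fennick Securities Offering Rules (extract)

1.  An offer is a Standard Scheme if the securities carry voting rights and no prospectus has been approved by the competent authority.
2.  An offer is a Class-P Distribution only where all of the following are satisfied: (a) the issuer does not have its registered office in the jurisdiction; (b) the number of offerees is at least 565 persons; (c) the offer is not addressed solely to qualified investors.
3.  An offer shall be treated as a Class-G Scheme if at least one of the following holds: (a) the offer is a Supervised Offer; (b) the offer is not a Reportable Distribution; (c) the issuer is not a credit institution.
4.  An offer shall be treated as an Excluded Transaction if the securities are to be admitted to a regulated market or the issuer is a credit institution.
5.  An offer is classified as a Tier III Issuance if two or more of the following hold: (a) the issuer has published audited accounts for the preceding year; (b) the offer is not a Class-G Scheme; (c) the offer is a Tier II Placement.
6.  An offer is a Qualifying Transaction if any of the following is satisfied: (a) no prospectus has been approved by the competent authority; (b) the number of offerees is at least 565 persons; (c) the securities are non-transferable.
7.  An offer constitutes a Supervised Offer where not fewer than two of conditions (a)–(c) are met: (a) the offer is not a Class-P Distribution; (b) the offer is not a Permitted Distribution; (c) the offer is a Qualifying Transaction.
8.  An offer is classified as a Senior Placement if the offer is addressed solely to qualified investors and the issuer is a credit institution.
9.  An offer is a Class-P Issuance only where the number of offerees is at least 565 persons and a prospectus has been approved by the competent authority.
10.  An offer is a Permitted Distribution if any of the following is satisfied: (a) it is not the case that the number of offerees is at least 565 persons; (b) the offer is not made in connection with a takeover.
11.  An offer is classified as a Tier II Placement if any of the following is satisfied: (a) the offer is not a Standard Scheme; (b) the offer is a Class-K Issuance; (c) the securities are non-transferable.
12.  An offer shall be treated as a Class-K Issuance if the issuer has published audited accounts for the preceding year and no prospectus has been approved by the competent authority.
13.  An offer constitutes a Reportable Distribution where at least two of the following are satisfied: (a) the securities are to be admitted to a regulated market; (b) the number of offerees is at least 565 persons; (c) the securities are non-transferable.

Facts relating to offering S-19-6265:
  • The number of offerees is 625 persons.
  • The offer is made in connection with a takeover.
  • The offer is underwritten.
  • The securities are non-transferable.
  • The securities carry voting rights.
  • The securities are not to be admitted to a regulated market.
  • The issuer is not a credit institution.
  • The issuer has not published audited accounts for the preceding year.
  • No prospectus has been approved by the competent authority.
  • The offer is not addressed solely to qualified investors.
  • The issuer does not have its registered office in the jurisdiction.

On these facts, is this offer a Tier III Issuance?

paragraph 2 — Class-P Distribution: [the issuer does not have its registered office in the jurisdiction? yes] AND [number of offerees: 625 persons ≥ 565 persons? yes] AND [the offer is not addressed solely to qualified investors? yes] → satisfied.
paragraph 10 — Permitted Distribution: [number of offerees: 625 persons ≥ 565 persons? yes, so negated condition no] OR [the offer is not made in connection with a takeover? no] → not satisfied.
paragraph 6 — Qualifying Transaction: [no prospectus has been approved by the competent authority? yes] OR [number of offerees: 625 persons ≥ 565 persons? yes] OR [the securities are non-transferable? yes] → satisfied.
paragraph 7 — Supervised Offer: not a Class-P Distribution (paragraph 2)? no; not a Permitted Distribution (paragraph 10)? yes; Qualifying Transaction (paragraph 6)? yes — 2 of 3 hold (need ≥2) → satisfied.
paragraph 13 — Reportable Distribution: the securities are to be admitted to a regulated market? no; number of offerees: 625 persons ≥ 565 persons? yes; the securities are non-transferable? yes — 2 of 3 hold (need ≥2) → satisfied.
paragraph 3 — Class-G Scheme: [Supervised Offer (paragraph 7)? yes] OR [not a Reportable Distribution (paragraph 13)? no] OR [the issuer is not a credit institution? yes] → satisfied.
paragraph 1 — Standard Scheme: [the securities carry voting rights? yes] AND [no prospectus has been approved by the competent authority? yes] → satisfied.
paragraph 12 — Class-K Issuance: [the issuer has published audited accounts for the preceding year? no] AND [no prospectus has been approved by the competent authority? yes] → not satisfied.
paragraph 11 — Tier II Placement: [not a Standard Scheme (paragraph 1)? no] OR [Class-K Issuance (paragraph 12)? no] OR [the securities are non-transferable? yes] → satisfied.
paragraph 5 — Tier III Issuance: the issuer has published audited accounts for the preceding year? no; not a Class-G Scheme (paragraph 3)? no; Tier II Placement (paragraph 11)? yes — 1 of 3 hold (need ≥2) → not satisfied.

No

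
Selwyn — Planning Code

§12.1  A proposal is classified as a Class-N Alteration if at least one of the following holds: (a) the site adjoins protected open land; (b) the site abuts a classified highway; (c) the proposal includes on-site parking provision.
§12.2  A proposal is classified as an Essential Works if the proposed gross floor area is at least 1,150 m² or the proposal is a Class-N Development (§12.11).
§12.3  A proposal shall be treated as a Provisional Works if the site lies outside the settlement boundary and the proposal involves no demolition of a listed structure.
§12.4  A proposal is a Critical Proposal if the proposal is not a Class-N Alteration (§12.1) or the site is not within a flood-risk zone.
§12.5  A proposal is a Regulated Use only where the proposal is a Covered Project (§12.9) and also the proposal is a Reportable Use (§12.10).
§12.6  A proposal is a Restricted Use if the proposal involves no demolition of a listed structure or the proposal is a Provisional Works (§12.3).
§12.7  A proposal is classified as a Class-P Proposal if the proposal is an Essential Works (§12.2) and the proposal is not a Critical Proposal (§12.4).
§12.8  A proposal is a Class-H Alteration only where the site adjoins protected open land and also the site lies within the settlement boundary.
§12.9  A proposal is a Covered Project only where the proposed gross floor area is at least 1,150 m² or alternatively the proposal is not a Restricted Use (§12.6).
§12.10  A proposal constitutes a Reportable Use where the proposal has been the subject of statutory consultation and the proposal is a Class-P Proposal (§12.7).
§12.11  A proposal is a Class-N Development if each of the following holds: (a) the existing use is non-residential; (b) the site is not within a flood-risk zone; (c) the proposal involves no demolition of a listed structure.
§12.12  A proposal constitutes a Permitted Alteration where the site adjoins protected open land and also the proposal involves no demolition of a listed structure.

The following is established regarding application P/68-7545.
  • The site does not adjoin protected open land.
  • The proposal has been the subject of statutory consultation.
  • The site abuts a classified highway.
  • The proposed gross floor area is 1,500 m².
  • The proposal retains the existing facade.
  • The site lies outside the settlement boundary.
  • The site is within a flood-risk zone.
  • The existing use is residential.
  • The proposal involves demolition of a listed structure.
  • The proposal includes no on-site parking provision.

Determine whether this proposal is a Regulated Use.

§12.3 — Provisional Works: [the site lies outside the settlement boundary? yes] AND [the proposal involves no demolition of a listed structure? no] → not satisfied.
§12.6 — Restricted Use: [the proposal involves no demolition of a listed structure? no] OR [Provisional Works (§12.3)? no] → not satisfied.
§12.9 — Covered Project: [proposed gross floor area: 1,500 m² ≥ 1,150 m²? yes] OR [not a Restricted Use (§12.6)? yes] → satisfied.
§12.11 — Class-N Development: [the existing use is non-residential? no] AND [the site is not within a flood-risk zone? no] AND [the proposal involves no demolition of a listed structure? no] → not satisfied.
§12.2 — Essential Works: [proposed gross floor area: 1,500 m² ≥ 1,150 m²? yes] OR [Class-N Development (§12.11)? no] → satisfied.
§12.1 — Class-N Alteration: [the site adjoins protected open land? no] OR [the site abuts a classified highway? yes] OR [the proposal includes on-site parking provision? no] → satisfied.
§12.4 — Critical Proposal: [not a Class-N Alteration (§12.1)? no] OR [the site is not within a flood-risk zone? no] → not satisfied.
§12.7 — Class-P Proposal: [Essential Works (§12.2)? yes] AND [not a Critical Proposal (§12.4)? yes] → satisfied.
§12.10 — Reportable Use: [the proposal has been the subject of statutory consultation? yes] AND [Class-P Proposal (§12.7)? yes] → satisfied.
§12.5 — Regulated Use: [Covered Project (§12.9)? yes] AND [Reportable Use (§12.10)? yes] → satisfied.

Yes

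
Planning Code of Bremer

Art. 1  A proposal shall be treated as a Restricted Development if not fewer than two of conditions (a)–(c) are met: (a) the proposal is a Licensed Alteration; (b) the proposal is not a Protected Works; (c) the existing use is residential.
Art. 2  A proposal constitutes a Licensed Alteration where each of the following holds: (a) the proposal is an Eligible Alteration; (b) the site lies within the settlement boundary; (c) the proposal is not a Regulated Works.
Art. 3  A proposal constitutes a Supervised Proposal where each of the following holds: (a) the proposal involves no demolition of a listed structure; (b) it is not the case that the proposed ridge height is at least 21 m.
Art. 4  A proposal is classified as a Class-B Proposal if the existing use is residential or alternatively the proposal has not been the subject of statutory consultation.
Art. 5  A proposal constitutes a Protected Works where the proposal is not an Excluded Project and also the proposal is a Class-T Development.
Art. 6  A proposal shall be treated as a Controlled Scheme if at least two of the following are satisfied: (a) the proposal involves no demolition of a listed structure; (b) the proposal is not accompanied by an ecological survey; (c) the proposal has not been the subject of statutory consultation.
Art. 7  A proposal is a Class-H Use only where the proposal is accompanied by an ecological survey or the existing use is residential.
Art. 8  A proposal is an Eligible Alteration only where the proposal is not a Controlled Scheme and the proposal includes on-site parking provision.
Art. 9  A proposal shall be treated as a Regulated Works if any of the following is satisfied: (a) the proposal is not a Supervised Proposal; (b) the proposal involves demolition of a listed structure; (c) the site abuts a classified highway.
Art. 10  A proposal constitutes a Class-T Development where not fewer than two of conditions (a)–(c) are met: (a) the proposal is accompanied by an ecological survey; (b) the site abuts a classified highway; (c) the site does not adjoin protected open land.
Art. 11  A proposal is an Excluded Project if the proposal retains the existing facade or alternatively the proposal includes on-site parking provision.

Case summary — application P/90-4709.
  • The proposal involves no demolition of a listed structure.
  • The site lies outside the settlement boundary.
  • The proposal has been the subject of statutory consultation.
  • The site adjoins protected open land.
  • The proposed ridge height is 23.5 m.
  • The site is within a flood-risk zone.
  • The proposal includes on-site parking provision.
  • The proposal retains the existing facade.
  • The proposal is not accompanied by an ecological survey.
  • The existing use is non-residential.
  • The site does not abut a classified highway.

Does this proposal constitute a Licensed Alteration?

No

article 6 — Controlled Scheme: the proposal involves no demolition of a listed structure? yes; the proposal is not accompanied by an ecological survey? yes; the proposal has not been the subject of statutory consultation? no — 2 of 3 hold (need ≥2) → satisfied.
article 8 — Eligible Alteration: [not a Controlled Scheme (article 6)? no] AND [the proposal includes on-site parking provision? yes] → not satisfied.
article 3 — Supervised Proposal: [the proposal involves no demolition of a listed structure? yes] AND [proposed ridge height: 23.5 m ≥ 21 m? yes, so negated condition no] → not satisfied.
article 9 — Regulated Works: [not a Supervised Proposal (article 3)? yes] OR [the proposal involves demolition of a listed structure? no] OR [the site abuts a classified highway? no] → satisfied.
article 2 — Licensed Alteration: [Eligible Alteration (article 8)? no] AND [the site lies within the settlement boundary? no] AND [not a Regulated Works (article 9)? no] → not satisfied.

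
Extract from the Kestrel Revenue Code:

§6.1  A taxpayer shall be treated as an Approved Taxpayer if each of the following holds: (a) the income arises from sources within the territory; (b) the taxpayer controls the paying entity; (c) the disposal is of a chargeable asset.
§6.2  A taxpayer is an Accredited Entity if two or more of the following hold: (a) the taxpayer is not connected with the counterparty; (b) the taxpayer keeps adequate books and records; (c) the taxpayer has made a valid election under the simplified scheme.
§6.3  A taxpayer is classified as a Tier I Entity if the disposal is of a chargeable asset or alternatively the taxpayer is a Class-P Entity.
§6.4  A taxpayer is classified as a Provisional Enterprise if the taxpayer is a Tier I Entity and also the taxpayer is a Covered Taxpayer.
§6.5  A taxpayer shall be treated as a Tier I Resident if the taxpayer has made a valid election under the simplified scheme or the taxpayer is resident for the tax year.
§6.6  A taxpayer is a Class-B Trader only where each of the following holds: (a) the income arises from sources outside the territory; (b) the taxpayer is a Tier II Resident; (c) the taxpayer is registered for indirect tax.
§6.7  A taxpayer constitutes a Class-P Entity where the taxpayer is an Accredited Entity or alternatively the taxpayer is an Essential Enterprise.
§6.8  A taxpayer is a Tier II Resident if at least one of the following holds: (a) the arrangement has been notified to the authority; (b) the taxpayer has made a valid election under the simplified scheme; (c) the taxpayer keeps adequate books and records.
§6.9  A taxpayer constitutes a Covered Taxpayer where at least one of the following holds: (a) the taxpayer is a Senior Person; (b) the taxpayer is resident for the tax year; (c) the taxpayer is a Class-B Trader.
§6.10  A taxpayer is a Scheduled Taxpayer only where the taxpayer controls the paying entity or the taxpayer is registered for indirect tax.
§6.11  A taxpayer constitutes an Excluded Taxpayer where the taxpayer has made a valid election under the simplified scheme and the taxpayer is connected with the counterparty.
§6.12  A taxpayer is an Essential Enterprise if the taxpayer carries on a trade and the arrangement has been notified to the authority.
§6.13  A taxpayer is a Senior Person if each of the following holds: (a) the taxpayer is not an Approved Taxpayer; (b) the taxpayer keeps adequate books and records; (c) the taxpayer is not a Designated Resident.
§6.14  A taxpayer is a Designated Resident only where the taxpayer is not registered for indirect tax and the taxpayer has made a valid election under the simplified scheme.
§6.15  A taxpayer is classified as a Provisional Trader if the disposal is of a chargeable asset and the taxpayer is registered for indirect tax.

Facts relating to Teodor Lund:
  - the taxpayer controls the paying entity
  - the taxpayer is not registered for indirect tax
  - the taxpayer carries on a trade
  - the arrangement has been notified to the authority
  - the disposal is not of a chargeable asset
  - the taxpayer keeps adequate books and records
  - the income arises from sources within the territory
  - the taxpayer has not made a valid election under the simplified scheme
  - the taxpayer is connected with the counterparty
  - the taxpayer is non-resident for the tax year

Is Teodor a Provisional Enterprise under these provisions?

Under §6.2: the taxpayer is not connected with the counterparty? no; the taxpayer keeps adequate books and records? yes; the taxpayer has made a valid election under the simplified scheme? no — 1 of 3 hold (need ≥2) → not satisfied.
Under §6.12: the taxpayer carries on a trade? yes; and the arrangement has been notified to the authority? yes. So the taxpayer is an Essential Enterprise.
Under §6.7: Accredited Entity (§6.2)? no; or Essential Enterprise (§6.12)? yes. So the taxpayer is a Class-P Entity.
Under §6.3: the disposal is of a chargeable asset? no; or Class-P Entity (§6.7)? yes. So the taxpayer is a Tier I Entity.
Under §6.1: the income arises from sources within the territory? yes; and the taxpayer controls the paying entity? yes; and the disposal is of a chargeable asset? no. So the taxpayer is not an Approved Taxpayer.
Under §6.14: the taxpayer is not registered for indirect tax? yes; and the taxpayer has made a valid election under the simplified scheme? no. So the taxpayer is not a Designated Resident.
Under §6.13: not an Approved Taxpayer (§6.1)? yes; and the taxpayer keeps adequate books and records? yes; and not a Designated Resident (§6.14)? yes. So the taxpayer is a Senior Person.
Under §6.8: the arrangement has been notified to the authority? yes; or the taxpayer has made a valid election under the simplified scheme? no; or the taxpayer keeps adequate books and records? yes. So the taxpayer is a Tier II Resident.
Under §6.6: the income arises from sources outside the territory? no; and Tier II Resident (§6.8)? yes; and the taxpayer is registered for indirect tax? no. So the taxpayer is not a Class-B Trader.
Under §6.9: Senior Person (§6.13)? yes; or the taxpayer is resident for the tax year? no; or Class-B Trader (§6.6)? no. So the taxpayer is a Covered Taxpayer.
Under §6.4: Tier I Entity (§6.3)? yes; and Covered Taxpayer (§6.9)? yes. So the taxpayer is a Provisional Enterprise.

Yes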